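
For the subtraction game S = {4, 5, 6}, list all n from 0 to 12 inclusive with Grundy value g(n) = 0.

0, 1, 2, 3, 10, 11, 12

Compute g(0), g(1), … for moves {4, 5, 6}:
k:     0  1  2  3  4  5  6  7  8  9 10 11 12
g(k):  0  0  0  0  1  1  1  1  2  2  0  0  0
The P-positions (g = 0) in 0..12 are 0, 1, 2, 3, 10, 11, 12.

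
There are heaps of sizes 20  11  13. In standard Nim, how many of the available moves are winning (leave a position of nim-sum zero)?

1

In binary:
  10100  (20)
  01011  (11)
  01101  (13)
  -----
  10010  (18)
The overall nim-sum is X = 18. A heap of size p has a winning move iff p XOR X < p (reduce it to p XOR X).
  20: 20 XOR 18 = 6 < 20 — winning move (to 6).
  11: 11 XOR 18 = 25 ≥ 11 — no move.
  13: 13 XOR 18 = 31 ≥ 13 — no move.
That gives 1 winning move.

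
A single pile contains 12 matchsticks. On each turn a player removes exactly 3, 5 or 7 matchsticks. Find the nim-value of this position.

0

Compute g(0), g(1), … for moves {3, 5, 7}:
g(0) = mex{} = 0
g(1) = mex{} = 0
g(2) = mex{} = 0
g(3) = mex{0} = 1
g(4) = mex{0} = 1
g(5) = mex{0} = 1
g(6) = mex{0,1} = 2
g(7) = mex{0,1} = 2
g(8) = mex{0,1} = 2
g(9) = mex{0,1,2} = 3
g(10) = mex{1,2} = 0
g(11) = mex{1,2} = 0
g(12) = mex{1,2,3} = 0
So g(12) = 0.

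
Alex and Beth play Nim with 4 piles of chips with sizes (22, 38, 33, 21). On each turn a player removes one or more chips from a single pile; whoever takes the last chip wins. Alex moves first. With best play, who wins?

Alex wins

In binary:
  010110  (22)
  100110  (38)
  100001  (33)
  010101  (21)
  ------
  000100  (4)
The nim-sum is 4 ≠ 0, so this is an N-position: the player to move can win; Alex has a winning move.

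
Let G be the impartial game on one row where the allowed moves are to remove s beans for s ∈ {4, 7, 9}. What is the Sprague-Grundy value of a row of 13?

Grundy values for subtraction set {4, 7, 9}:
k:     0  1  2  3  4  5  6  7  8  9 10 11 12 13
g(k):  0  0  0  0  1  1  1  1  2  2  2  2  3  0
So g(13) = 0.

0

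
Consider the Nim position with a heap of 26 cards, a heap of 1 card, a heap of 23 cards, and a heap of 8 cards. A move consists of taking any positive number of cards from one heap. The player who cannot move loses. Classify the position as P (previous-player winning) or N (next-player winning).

Compute the nim-sum pairwise:
26 ⊕ 1 = 27
27 ⊕ 23 = 12
12 ⊕ 8 = 4
The nim-sum is 4 ≠ 0, so this is an N-position: the player to move can win.

N-position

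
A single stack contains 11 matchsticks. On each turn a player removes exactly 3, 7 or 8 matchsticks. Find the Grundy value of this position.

0

Compute g(0), g(1), … for moves {3, 7, 8}:
g(0) = mex{} = 0
g(1) = mex{} = 0
g(2) = mex{} = 0
g(3) = mex{0} = 1
g(4) = mex{0} = 1
g(5) = mex{0} = 1
g(6) = mex{1} = 0
g(7) = mex{0,1} = 2
g(8) = mex{0,1} = 2
g(9) = mex{0} = 1
g(10) = mex{0,1,2} = 3
g(11) = mex{1,2} = 0
So g(11) = 0.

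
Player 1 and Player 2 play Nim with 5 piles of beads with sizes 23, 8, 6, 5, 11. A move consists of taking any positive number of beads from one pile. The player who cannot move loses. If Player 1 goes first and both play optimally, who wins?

Compute the nim-sum pairwise:
23 ⊕ 8 = 31
31 ⊕ 6 = 25
25 ⊕ 5 = 28
28 ⊕ 11 = 23
The nim-sum is 23 ≠ 0, so this is an N-position: the player to move can win; Player 1 has a winning move.

Player 1 wins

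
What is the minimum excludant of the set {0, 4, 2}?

1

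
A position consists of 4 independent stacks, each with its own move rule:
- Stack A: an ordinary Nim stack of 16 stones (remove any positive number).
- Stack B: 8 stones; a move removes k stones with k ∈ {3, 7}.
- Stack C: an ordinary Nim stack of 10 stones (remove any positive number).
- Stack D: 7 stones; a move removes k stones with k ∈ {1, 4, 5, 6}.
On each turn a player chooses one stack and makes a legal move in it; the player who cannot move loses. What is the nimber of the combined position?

Stack A is a plain Nim stack of size 16, so its Grundy value is 16.
Build the Grundy sequence for stack B with g(k) = mex{g(k−s) : s ∈ {3, 7}, s ≤ k}:
k:     0  1  2  3  4  5  6  7  8
g(k):  0  0  0  1  1  1  0  2  2
So g(8) = 2.
Stack C is a plain Nim stack of size 10, so its Grundy value is 10.
Grundy values for stack D (subtraction set {1, 4, 5, 6}):
k:     0  1  2  3  4  5  6  7
g(k):  0  1  0  1  2  3  2  3
So g(7) = 3.
By the Sprague-Grundy theorem, the Grundy value of a sum of independent games is the XOR of the component values.
Combined value = 16 XOR 2 XOR 10 XOR 3 = 27.

27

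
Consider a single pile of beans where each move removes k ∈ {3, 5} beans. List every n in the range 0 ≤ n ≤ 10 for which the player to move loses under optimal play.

Compute g(0), g(1), … for moves {3, 5}:
g(0) = mex{} = 0
g(1) = mex{} = 0
g(2) = mex{} = 0
g(3) = mex{0} = 1
g(4) = mex{0} = 1
g(5) = mex{0} = 1
g(6) = mex{0,1} = 2
g(7) = mex{0,1} = 2
g(8) = mex{1} = 0
g(9) = mex{1,2} = 0
g(10) = mex{1,2} = 0
The P-positions (g = 0) in 0..10 are 0, 1, 2, 8, 9, 10.

0, 1, 2, 8, 9, 10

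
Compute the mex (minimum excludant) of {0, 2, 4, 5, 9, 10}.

1

0 is in the set but 1 is not, so the mex is 1.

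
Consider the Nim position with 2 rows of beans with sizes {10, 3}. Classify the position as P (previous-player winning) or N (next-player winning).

Write each in binary and XOR column by column:
  1010  (10)
  0011  (3)
  ----
  1001  (9)
The nim-sum is 9 ≠ 0, so this is an N-position: the player to move can win.

N-position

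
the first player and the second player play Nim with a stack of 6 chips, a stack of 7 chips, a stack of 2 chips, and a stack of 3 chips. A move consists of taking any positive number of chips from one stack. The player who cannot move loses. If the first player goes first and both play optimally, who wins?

the second player wins

Bitwise XOR of the heap sizes:
  110  (6)
  111  (7)
  010  (2)
  011  (3)
  ---
  000  (0)
The nim-sum is 0, so this is a P-position: the player to move is in a losing position under optimal play; the first player is about to move from it and so loses — the second player wins.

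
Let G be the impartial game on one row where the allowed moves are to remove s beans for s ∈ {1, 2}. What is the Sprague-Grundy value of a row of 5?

Compute g(0), g(1), … for moves {1, 2}:
g(0) = mex{} = 0
g(1) = mex{0} = 1
g(2) = mex{0,1} = 2
g(3) = mex{1,2} = 0
g(4) = mex{0,2} = 1
g(5) = mex{0,1} = 2
So g(5) = 2.

2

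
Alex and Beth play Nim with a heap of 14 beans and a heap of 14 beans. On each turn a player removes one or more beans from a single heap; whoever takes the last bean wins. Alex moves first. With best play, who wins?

Beth wins

Write each in binary and XOR column by column:
  1110  (14)
  1110  (14)
  ----
  0000  (0)
The nim-sum is 0, so this is a P-position: the player to move is in a losing position under optimal play; Alex is about to move from it and so loses — Beth wins.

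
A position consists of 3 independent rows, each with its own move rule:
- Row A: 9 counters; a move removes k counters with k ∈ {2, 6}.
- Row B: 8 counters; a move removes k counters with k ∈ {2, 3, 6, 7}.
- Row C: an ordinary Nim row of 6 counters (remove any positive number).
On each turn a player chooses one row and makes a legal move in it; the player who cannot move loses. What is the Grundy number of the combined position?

Build the Grundy sequence for row A with g(k) = mex{g(k−s) : s ∈ {2, 6}, s ≤ k}:
k:     0  1  2  3  4  5  6  7  8  9
g(k):  0  0  1  1  0  0  1  1  0  0
So g(9) = 0.
For row B, compute g(0), g(1), … with moves {2, 3, 6, 7}:
k:     0  1  2  3  4  5  6  7  8
g(k):  0  0  1  1  2  0  3  1  2
So g(8) = 2.
Row C is a plain Nim row of size 6, so its Grundy value is 6.
By the Sprague-Grundy theorem, the Grundy value of a sum of independent games is the XOR of the component values.
Combined value = 0 ⊕ 2 ⊕ 6 = 4.

4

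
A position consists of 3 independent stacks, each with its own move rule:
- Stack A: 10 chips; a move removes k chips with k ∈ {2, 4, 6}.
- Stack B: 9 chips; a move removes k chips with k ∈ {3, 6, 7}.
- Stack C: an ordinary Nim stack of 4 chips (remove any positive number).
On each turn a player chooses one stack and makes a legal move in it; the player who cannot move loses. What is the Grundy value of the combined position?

6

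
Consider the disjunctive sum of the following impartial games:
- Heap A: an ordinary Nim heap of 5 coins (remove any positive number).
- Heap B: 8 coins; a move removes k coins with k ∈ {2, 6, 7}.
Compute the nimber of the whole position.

7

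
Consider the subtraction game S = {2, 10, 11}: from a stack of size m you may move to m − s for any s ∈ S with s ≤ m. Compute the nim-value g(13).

0

Compute g(0), g(1), … for moves {2, 10, 11}:
g(0) = mex{} = 0
g(1) = mex{} = 0
g(2) = mex{0} = 1
g(3) = mex{0} = 1
g(4) = mex{1} = 0
g(5) = mex{1} = 0
g(6) = mex{0} = 1
g(7) = mex{0} = 1
g(8) = mex{1} = 0
g(9) = mex{1} = 0
g(10) = mex{0} = 1
g(11) = mex{0} = 1
g(12) = mex{0,1} = 2
g(13) = mex{1} = 0
So g(13) = 0.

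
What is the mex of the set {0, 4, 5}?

1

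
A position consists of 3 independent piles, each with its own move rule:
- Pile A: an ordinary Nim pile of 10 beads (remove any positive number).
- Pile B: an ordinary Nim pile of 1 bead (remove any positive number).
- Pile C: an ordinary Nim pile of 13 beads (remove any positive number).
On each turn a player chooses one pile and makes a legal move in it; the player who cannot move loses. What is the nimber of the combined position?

Pile A is a plain Nim pile of size 10, so its Grundy value is 10.
Pile B is a plain Nim pile of size 1, so its Grundy value is 1.
Pile C is a plain Nim pile of size 13, so its Grundy value is 13.
By the Sprague-Grundy theorem, the Grundy value of a sum of independent games is the XOR of the component values.
Combined value = 10 ⊕ 1 ⊕ 13 = 6.

6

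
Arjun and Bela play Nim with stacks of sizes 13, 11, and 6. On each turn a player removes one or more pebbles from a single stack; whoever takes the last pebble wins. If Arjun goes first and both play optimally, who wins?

Bela wins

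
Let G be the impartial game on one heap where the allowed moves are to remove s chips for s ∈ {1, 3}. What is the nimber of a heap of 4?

Build the Grundy sequence with g(k) = mex{g(k−s) : s ∈ {1, 3}, s ≤ k}:
g(0) = mex{} = 0
g(1) = mex{0} = 1
g(2) = mex{1} = 0
g(3) = mex{0} = 1
g(4) = mex{1} = 0
So g(4) = 0.

0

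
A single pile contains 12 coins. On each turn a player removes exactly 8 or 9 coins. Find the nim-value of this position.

Build the Grundy sequence with g(k) = mex{g(k−s) : s ∈ {8, 9}, s ≤ k}:
k:     0  1  2  3  4  5  6  7  8  9 10 11 12
g(k):  0  0  0  0  0  0  0  0  1  1  1  1  1
So g(12) = 1.

1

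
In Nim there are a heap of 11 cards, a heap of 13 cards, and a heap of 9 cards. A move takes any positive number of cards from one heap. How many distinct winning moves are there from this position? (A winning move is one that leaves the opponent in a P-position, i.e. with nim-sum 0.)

3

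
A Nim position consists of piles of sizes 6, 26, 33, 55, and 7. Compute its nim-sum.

Nim-sum: 6 XOR 26 XOR 33 XOR 55 XOR 7 = 13.

13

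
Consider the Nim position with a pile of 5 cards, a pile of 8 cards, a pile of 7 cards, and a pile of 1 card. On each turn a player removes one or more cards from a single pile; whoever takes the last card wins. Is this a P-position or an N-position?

In binary:
  0101  (5)
  1000  (8)
  0111  (7)
  0001  (1)
  ----
  1011  (11)
The nim-sum is 11 ≠ 0, so this is an N-position: the player to move can win.

N-position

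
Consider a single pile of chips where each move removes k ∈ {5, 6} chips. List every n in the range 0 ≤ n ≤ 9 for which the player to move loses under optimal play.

Compute g(0), g(1), … for moves {5, 6}:
g(0) = mex{} = 0
g(1) = mex{} = 0
g(2) = mex{} = 0
g(3) = mex{} = 0
g(4) = mex{} = 0
g(5) = mex{0} = 1
g(6) = mex{0} = 1
g(7) = mex{0} = 1
g(8) = mex{0} = 1
g(9) = mex{0} = 1
The P-positions (g = 0) in 0..9 are 0, 1, 2, 3, 4.

0, 1, 2, 3, 4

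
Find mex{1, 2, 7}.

0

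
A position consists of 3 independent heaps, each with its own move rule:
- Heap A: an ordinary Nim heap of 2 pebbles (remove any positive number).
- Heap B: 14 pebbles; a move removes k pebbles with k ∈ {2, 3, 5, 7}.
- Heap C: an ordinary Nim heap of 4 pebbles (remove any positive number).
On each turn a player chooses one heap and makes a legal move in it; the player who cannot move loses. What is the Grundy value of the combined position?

Heap A is a plain Nim heap of size 2, so its Grundy value is 2.
For heap B, compute g(0), g(1), … with moves {2, 3, 5, 7}:
g(0) = mex{} = 0
g(1) = mex{} = 0
g(2) = mex{0} = 1
g(3) = mex{0} = 1
g(4) = mex{0,1} = 2
g(5) = mex{0,1} = 2
g(6) = mex{0,1,2} = 3
g(7) = mex{0,1,2} = 3
g(8) = mex{0,1,2,3} = 4
g(9) = mex{1,2,3} = 0
g(10) = mex{1,2,3,4} = 0
g(11) = mex{0,2,3,4} = 1
g(12) = mex{0,2,3} = 1
g(13) = mex{0,1,3,4} = 2
g(14) = mex{0,1,3} = 2
So g(14) = 2.
Heap C is a plain Nim heap of size 4, so its Grundy value is 4.
By the Sprague-Grundy theorem, the Grundy value of a sum of independent games is the XOR of the component values.
Combined value = 2 XOR 2 XOR 4 = 4.

4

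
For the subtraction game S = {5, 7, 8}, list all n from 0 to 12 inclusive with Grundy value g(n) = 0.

0, 1, 2, 3, 4

Grundy values for subtraction set {5, 7, 8}:
g(0) = mex{} = 0
g(1) = mex{} = 0
g(2) = mex{} = 0
g(3) = mex{} = 0
g(4) = mex{} = 0
g(5) = mex{0} = 1
g(6) = mex{0} = 1
g(7) = mex{0} = 1
g(8) = mex{0} = 1
g(9) = mex{0} = 1
g(10) = mex{0,1} = 2
g(11) = mex{0,1} = 2
g(12) = mex{0,1} = 2
The P-positions (g = 0) in 0..12 are 0, 1, 2, 3, 4.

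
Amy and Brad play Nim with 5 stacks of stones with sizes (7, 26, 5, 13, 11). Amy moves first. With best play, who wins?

Nim-sum: 7 ^ 26 ^ 5 ^ 13 ^ 11 = 30.
The nim-sum is 30 ≠ 0, so this is an N-position: the player to move can win; Amy has a winning move.

Amy wins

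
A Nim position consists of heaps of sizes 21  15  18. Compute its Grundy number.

8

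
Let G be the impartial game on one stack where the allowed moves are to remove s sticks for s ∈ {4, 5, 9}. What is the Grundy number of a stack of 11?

2

Grundy values for subtraction set {4, 5, 9}:
k:     0  1  2  3  4  5  6  7  8  9 10 11
g(k):  0  0  0  0  1  1  1  1  2  2  2  2
So g(11) = 2.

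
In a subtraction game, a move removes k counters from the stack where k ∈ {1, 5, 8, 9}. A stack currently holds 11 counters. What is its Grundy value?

Build the Grundy sequence with g(k) = mex{g(k−s) : s ∈ {1, 5, 8, 9}, s ≤ k}:
g(0) = mex{} = 0
g(1) = mex{0} = 1
g(2) = mex{1} = 0
g(3) = mex{0} = 1
g(4) = mex{1} = 0
g(5) = mex{0} = 1
g(6) = mex{1} = 0
g(7) = mex{0} = 1
g(8) = mex{0,1} = 2
g(9) = mex{0,1,2} = 3
g(10) = mex{0,1,3} = 2
g(11) = mex{0,1,2} = 3
So g(11) = 3.

3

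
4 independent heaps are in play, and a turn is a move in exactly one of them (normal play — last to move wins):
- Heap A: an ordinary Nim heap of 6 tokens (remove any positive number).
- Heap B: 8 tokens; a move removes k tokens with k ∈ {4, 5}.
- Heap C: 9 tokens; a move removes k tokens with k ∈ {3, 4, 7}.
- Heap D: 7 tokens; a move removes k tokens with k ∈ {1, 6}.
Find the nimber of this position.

Heap A is a plain Nim heap of size 6, so its Grundy value is 6.
Build the Grundy sequence for heap B with g(k) = mex{g(k−s) : s ∈ {4, 5}, s ≤ k}:
g(0) = mex{} = 0
g(1) = mex{} = 0
g(2) = mex{} = 0
g(3) = mex{} = 0
g(4) = mex{0} = 1
g(5) = mex{0} = 1
g(6) = mex{0} = 1
g(7) = mex{0} = 1
g(8) = mex{0,1} = 2
So g(8) = 2.
For heap C, compute g(0), g(1), … with moves {3, 4, 7}:
k:     0  1  2  3  4  5  6  7  8  9
g(k):  0  0  0  1  1  1  2  2  2  3
So g(9) = 3.
Grundy values for heap D (subtraction set {1, 6}):
k:     0  1  2  3  4  5  6  7
g(k):  0  1  0  1  0  1  2  0
So g(7) = 0.
By the Sprague-Grundy theorem, the Grundy value of a sum of independent games is the XOR of the component values.
Combined value = 6 ⊕ 2 ⊕ 3 ⊕ 0 = 7.

7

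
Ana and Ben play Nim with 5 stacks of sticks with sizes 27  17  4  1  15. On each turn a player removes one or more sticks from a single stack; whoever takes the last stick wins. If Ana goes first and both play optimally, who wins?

Nim-sum: 27 ⊕ 17 ⊕ 4 ⊕ 1 ⊕ 15 = 0.
The nim-sum is 0, so this is a P-position: the player to move is in a losing position under optimal play; Ana is about to move from it and so loses — Ben wins.

Ben wins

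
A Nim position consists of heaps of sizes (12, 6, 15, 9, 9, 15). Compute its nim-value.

10

Compute the nim-sum pairwise:
12 ^ 6 = 10
10 ^ 15 = 5
5 ^ 9 = 12
12 ^ 9 = 5
5 ^ 15 = 10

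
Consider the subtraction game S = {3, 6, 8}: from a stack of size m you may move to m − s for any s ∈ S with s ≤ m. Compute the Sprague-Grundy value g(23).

Grundy values for subtraction set {3, 6, 8}:
k:     0  1  2  3  4  5  6  7  8  9 10 11 12 13 14 15 16 17 18 19 20 21 22 23
g(k):  0  0  0  1  1  1  2  2  2  3  3  0  0  0  1  1  1  2  2  2  3  3  0  0
So g(23) = 0.

0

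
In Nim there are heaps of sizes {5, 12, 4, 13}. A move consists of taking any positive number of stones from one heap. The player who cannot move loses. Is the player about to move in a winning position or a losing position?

Compute the nim-sum pairwise:
5 ⊕ 12 = 9
9 ⊕ 4 = 13
13 ⊕ 13 = 0
The nim-sum is 0, so this is a P-position: the player to move is in a losing position under optimal play.

Losing position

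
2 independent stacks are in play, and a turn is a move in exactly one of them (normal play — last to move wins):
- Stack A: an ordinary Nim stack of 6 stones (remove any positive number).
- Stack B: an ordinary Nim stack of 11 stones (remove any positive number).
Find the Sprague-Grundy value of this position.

Stack A is a plain Nim stack of size 6, so its Grundy value is 6.
Stack B is a plain Nim stack of size 11, so its Grundy value is 11.
By the Sprague-Grundy theorem, the Grundy value of a sum of independent games is the XOR of the component values.
Combined value = 6 XOR 11 = 13.

13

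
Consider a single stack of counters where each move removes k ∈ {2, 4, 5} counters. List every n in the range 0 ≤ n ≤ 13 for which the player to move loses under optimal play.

0, 1, 7, 8

Compute g(0), g(1), … for moves {2, 4, 5}:
k:     0  1  2  3  4  5  6  7  8  9 10 11 12 13
g(k):  0  0  1  1  2  2  3  0  0  1  1  2  2  3
The P-positions (g = 0) in 0..13 are 0, 1, 7, 8.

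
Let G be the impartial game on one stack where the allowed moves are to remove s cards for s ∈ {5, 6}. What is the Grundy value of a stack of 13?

Compute g(0), g(1), … for moves {5, 6}:
g(0) = mex{} = 0
g(1) = mex{} = 0
g(2) = mex{} = 0
g(3) = mex{} = 0
g(4) = mex{} = 0
g(5) = mex{0} = 1
g(6) = mex{0} = 1
g(7) = mex{0} = 1
g(8) = mex{0} = 1
g(9) = mex{0} = 1
g(10) = mex{0,1} = 2
g(11) = mex{1} = 0
g(12) = mex{1} = 0
g(13) = mex{1} = 0
So g(13) = 0.

0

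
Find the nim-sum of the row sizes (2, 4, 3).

Bitwise XOR of the heap sizes:
  010  (2)
  100  (4)
  011  (3)
  ---
  101  (5)

5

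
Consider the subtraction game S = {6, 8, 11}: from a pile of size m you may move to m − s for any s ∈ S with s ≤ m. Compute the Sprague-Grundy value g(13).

2

Compute g(0), g(1), … for moves {6, 8, 11}:
g(0) = mex{} = 0
g(1) = mex{} = 0
g(2) = mex{} = 0
g(3) = mex{} = 0
g(4) = mex{} = 0
g(5) = mex{} = 0
g(6) = mex{0} = 1
g(7) = mex{0} = 1
g(8) = mex{0} = 1
g(9) = mex{0} = 1
g(10) = mex{0} = 1
g(11) = mex{0} = 1
g(12) = mex{0,1} = 2
g(13) = mex{0,1} = 2
So g(13) = 2.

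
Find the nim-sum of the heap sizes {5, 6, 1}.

In binary:
  101  (5)
  110  (6)
  001  (1)
  ---
  010  (2)

2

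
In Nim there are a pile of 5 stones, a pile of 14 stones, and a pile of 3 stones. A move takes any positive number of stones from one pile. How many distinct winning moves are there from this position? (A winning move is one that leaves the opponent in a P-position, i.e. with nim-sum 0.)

1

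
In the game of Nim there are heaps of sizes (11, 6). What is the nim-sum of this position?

In binary:
  1011  (11)
  0110  (6)
  ----
  1101  (13)

13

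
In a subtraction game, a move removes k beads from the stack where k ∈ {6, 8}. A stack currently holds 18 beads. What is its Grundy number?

0

Compute g(0), g(1), … for moves {6, 8}:
k:     0  1  2  3  4  5  6  7  8  9 10 11 12 13 14 15 16 17 18
g(k):  0  0  0  0  0  0  1  1  1  1  1  1  2  2  0  0  0  0  0
So g(18) = 0.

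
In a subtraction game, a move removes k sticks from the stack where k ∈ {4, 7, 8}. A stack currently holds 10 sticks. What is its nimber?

2

Compute g(0), g(1), … for moves {4, 7, 8}:
g(0) = mex{} = 0
g(1) = mex{} = 0
g(2) = mex{} = 0
g(3) = mex{} = 0
g(4) = mex{0} = 1
g(5) = mex{0} = 1
g(6) = mex{0} = 1
g(7) = mex{0} = 1
g(8) = mex{0,1} = 2
g(9) = mex{0,1} = 2
g(10) = mex{0,1} = 2
So g(10) = 2.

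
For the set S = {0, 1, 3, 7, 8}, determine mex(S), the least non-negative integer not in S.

2

The values 0, 1 are all present; 2 is the first non-negative integer missing from the set.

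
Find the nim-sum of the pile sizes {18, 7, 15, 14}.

In binary:
  10010  (18)
  00111  (7)
  01111  (15)
  01110  (14)
  -----
  10100  (20)

20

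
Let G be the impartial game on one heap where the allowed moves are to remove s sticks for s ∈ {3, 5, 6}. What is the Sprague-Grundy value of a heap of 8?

Grundy values for subtraction set {3, 5, 6}:
k:     0  1  2  3  4  5  6  7  8
g(k):  0  0  0  1  1  1  2  2  2
So g(8) = 2.

2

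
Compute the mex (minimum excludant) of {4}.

0

0 is not in the set, so the mex is 0.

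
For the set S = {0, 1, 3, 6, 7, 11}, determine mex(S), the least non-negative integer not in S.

2

The values 0, 1 are all present; 2 is the first non-negative integer missing from the set.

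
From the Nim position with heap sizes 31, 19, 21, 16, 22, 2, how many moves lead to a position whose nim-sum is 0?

Nim-sum: 31 ^ 19 ^ 21 ^ 16 ^ 22 ^ 2 = 29.
The overall nim-sum is X = 29. A heap of size p has a winning move iff p XOR X < p (reduce it to p XOR X).
  31: 31 XOR 29 = 2 < 31 — winning move (to 2).
  19: 19 XOR 29 = 14 < 19 — winning move (to 14).
  21: 21 XOR 29 = 8 < 21 — winning move (to 8).
  16: 16 XOR 29 = 13 < 16 — winning move (to 13).
  22: 22 XOR 29 = 11 < 22 — winning move (to 11).
  2: 2 XOR 29 = 31 ≥ 2 — no move.
That gives 5 winning moves.

5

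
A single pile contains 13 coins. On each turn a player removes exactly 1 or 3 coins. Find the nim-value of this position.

1

Compute g(0), g(1), … for moves {1, 3}:
k:     0  1  2  3  4  5  6  7  8  9 10 11 12 13
g(k):  0  1  0  1  0  1  0  1  0  1  0  1  0  1
So g(13) = 1.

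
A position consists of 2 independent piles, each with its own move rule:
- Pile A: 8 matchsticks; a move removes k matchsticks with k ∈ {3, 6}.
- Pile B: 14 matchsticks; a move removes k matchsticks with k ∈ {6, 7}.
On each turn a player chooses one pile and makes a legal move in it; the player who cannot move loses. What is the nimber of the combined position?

2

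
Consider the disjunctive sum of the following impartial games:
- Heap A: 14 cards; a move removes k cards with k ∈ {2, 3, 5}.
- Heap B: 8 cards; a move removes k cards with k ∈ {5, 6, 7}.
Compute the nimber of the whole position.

1

Grundy values for heap A (subtraction set {2, 3, 5}):
k:     0  1  2  3  4  5  6  7  8  9 10 11 12 13 14
g(k):  0  0  1  1  2  2  3  0  0  1  1  2  2  3  0
So g(14) = 0.
For heap B, compute g(0), g(1), … with moves {5, 6, 7}:
k:     0  1  2  3  4  5  6  7  8
g(k):  0  0  0  0  0  1  1  1  1
So g(8) = 1.
The value of a disjunctive sum is the nim-sum of the parts.
Combined value = 0 XOR 1 = 1.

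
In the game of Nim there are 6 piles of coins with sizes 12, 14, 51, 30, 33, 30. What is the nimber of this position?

Compute the nim-sum pairwise:
12 ⊕ 14 = 2
2 ⊕ 51 = 49
49 ⊕ 30 = 47
47 ⊕ 33 = 14
14 ⊕ 30 = 16

16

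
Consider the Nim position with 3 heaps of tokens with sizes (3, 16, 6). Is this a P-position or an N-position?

Bitwise XOR of the heap sizes:
  00011  (3)
  10000  (16)
  00110  (6)
  -----
  10101  (21)
The nim-sum is 21 ≠ 0, so this is an N-position: the player to move can win.

N-position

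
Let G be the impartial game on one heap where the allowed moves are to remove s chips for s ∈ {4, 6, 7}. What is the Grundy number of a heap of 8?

2

Grundy values for subtraction set {4, 6, 7}:
g(0) = mex{} = 0
g(1) = mex{} = 0
g(2) = mex{} = 0
g(3) = mex{} = 0
g(4) = mex{0} = 1
g(5) = mex{0} = 1
g(6) = mex{0} = 1
g(7) = mex{0} = 1
g(8) = mex{0,1} = 2
So g(8) = 2.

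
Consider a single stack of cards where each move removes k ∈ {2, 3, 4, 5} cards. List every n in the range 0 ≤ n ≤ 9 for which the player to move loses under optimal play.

Compute g(0), g(1), … for moves {2, 3, 4, 5}:
g(0) = mex{} = 0
g(1) = mex{} = 0
g(2) = mex{0} = 1
g(3) = mex{0} = 1
g(4) = mex{0,1} = 2
g(5) = mex{0,1} = 2
g(6) = mex{0,1,2} = 3
g(7) = mex{1,2} = 0
g(8) = mex{1,2,3} = 0
g(9) = mex{0,2,3} = 1
The P-positions (g = 0) in 0..9 are 0, 1, 7, 8.

0, 1, 7, 8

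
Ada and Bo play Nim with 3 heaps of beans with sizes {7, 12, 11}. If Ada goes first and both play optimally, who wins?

Bo wins

Compute the nim-sum pairwise:
7 ⊕ 12 = 11
11 ⊕ 11 = 0
The nim-sum is 0, so this is a P-position: the player to move is in a losing position under optimal play; Ada is about to move from it and so loses — Bo wins.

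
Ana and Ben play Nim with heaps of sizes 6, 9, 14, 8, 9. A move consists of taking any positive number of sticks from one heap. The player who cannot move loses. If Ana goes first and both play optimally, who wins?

Compute the nim-sum pairwise:
6 XOR 9 = 15
15 XOR 14 = 1
1 XOR 8 = 9
9 XOR 9 = 0
The nim-sum is 0, so this is a P-position: the player to move is in a losing position under optimal play; Ana is about to move from it and so loses — Ben wins.

Ben wins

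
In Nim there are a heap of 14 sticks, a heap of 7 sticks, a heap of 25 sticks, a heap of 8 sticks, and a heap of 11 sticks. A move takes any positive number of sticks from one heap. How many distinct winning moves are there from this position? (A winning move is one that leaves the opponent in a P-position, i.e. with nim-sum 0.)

In binary:
  01110  (14)
  00111  (7)
  11001  (25)
  01000  (8)
  01011  (11)
  -----
  10011  (19)
The overall nim-sum is X = 19. A heap of size p has a winning move iff p XOR X < p (reduce it to p XOR X).
  14: 14 XOR 19 = 29 ≥ 14 — no move.
  7: 7 XOR 19 = 20 ≥ 7 — no move.
  25: 25 XOR 19 = 10 < 25 — winning move (to 10).
  8: 8 XOR 19 = 27 ≥ 8 — no move.
  11: 11 XOR 19 = 24 ≥ 11 — no move.
That gives 1 winning move.

1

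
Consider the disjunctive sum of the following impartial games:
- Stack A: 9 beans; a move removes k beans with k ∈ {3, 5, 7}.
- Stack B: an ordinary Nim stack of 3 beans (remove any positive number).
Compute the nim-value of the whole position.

0

For stack A, compute g(0), g(1), … with moves {3, 5, 7}:
k:     0  1  2  3  4  5  6  7  8  9
g(k):  0  0  0  1  1  1  2  2  2  3
So g(9) = 3.
Stack B is a plain Nim stack of size 3, so its Grundy value is 3.
By the Sprague-Grundy theorem, the Grundy value of a sum of independent games is the XOR of the component values.
Combined value = 3 XOR 3 = 0.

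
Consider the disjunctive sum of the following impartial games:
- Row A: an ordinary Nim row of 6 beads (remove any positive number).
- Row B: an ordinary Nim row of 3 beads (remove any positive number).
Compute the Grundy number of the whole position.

5

Row A is a plain Nim row of size 6, so its Grundy value is 6.
Row B is a plain Nim row of size 3, so its Grundy value is 3.
The value of a disjunctive sum is the nim-sum of the parts.
Combined value = 6 ⊕ 3 = 5.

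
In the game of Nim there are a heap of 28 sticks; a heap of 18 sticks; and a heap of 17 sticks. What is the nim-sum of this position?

31

Write each in binary and XOR column by column:
  11100  (28)
  10010  (18)
  10001  (17)
  -----
  11111  (31)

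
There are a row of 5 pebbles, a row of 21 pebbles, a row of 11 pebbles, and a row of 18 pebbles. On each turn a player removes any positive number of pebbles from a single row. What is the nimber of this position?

Compute the nim-sum pairwise:
5 ⊕ 21 = 16
16 ⊕ 11 = 27
27 ⊕ 18 = 9

9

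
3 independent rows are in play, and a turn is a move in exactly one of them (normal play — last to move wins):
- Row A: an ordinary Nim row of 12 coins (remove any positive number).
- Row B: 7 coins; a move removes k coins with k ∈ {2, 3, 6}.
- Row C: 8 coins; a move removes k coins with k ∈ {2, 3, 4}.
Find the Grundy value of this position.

12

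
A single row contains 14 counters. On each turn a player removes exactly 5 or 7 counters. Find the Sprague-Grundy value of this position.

0

Build the Grundy sequence with g(k) = mex{g(k−s) : s ∈ {5, 7}, s ≤ k}:
g(0) = mex{} = 0
g(1) = mex{} = 0
g(2) = mex{} = 0
g(3) = mex{} = 0
g(4) = mex{} = 0
g(5) = mex{0} = 1
g(6) = mex{0} = 1
g(7) = mex{0} = 1
g(8) = mex{0} = 1
g(9) = mex{0} = 1
g(10) = mex{0,1} = 2
g(11) = mex{0,1} = 2
g(12) = mex{1} = 0
g(13) = mex{1} = 0
g(14) = mex{1} = 0
So g(14) = 0.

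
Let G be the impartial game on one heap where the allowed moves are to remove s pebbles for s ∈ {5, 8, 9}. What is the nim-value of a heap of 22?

Build the Grundy sequence with g(k) = mex{g(k−s) : s ∈ {5, 8, 9}, s ≤ k}:
k:     0  1  2  3  4  5  6  7  8  9 10 11 12 13 14 15 16 17 18 19 20 21 22
g(k):  0  0  0  0  0  1  1  1  1  1  2  2  2  2  0  0  0  0  0  1  1  1  1
So g(22) = 1.

1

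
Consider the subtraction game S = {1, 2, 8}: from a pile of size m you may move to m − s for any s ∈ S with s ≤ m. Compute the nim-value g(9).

0

Compute g(0), g(1), … for moves {1, 2, 8}:
g(0) = mex{} = 0
g(1) = mex{0} = 1
g(2) = mex{0,1} = 2
g(3) = mex{1,2} = 0
g(4) = mex{0,2} = 1
g(5) = mex{0,1} = 2
g(6) = mex{1,2} = 0
g(7) = mex{0,2} = 1
g(8) = mex{0,1} = 2
g(9) = mex{1,2} = 0
So g(9) = 0.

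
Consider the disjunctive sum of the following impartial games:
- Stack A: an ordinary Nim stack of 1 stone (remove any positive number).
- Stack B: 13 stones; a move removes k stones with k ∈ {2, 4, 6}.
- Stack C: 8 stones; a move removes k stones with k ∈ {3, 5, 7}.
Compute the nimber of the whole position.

Stack A is a plain Nim stack of size 1, so its Grundy value is 1.
Grundy values for stack B (subtraction set {2, 4, 6}):
k:     0  1  2  3  4  5  6  7  8  9 10 11 12 13
g(k):  0  0  1  1  2  2  3  3  0  0  1  1  2  2
So g(13) = 2.
Grundy values for stack C (subtraction set {3, 5, 7}):
k:     0  1  2  3  4  5  6  7  8
g(k):  0  0  0  1  1  1  2  2  2
So g(8) = 2.
The value of a disjunctive sum is the nim-sum of the parts.
Combined value = 1 ⊕ 2 ⊕ 2 = 1.

1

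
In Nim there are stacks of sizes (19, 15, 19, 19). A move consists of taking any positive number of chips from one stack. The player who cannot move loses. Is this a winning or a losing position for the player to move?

Nim-sum: 19 ⊕ 15 ⊕ 19 ⊕ 19 = 28.
The nim-sum is 28 ≠ 0, so this is an N-position: the player to move can win.

Winning position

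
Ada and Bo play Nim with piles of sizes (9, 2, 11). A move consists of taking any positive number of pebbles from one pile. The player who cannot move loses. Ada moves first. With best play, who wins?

Bo wins

Compute the nim-sum pairwise:
9 XOR 2 = 11
11 XOR 11 = 0
The nim-sum is 0, so this is a P-position: the player to move is in a losing position under optimal play; Ada is about to move from it and so loses — Bo wins.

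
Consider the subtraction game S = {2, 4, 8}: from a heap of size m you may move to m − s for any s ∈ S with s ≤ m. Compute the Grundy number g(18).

0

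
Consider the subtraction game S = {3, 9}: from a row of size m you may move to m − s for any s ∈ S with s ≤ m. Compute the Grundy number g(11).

1

Grundy values for subtraction set {3, 9}:
k:     0  1  2  3  4  5  6  7  8  9 10 11
g(k):  0  0  0  1  1  1  0  0  0  1  1  1
So g(11) = 1.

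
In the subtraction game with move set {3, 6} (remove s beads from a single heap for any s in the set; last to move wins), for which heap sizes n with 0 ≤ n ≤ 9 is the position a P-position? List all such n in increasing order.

0, 1, 2, 9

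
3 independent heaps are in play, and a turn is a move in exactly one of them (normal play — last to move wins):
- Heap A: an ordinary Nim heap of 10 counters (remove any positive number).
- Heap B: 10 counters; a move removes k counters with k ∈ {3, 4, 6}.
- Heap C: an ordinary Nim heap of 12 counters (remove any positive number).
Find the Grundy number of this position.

Heap A is a plain Nim heap of size 10, so its Grundy value is 10.
Grundy values for heap B (subtraction set {3, 4, 6}):
k:     0  1  2  3  4  5  6  7  8  9 10
g(k):  0  0  0  1  1  1  2  2  2  0  0
So g(10) = 0.
Heap C is a plain Nim heap of size 12, so its Grundy value is 12.
The value of a disjunctive sum is the nim-sum of the parts.
Combined value = 10 XOR 0 XOR 12 = 6.

6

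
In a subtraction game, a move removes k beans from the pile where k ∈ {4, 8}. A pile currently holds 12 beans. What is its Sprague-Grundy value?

0

Grundy values for subtraction set {4, 8}:
k:     0  1  2  3  4  5  6  7  8  9 10 11 12
g(k):  0  0  0  0  1  1  1  1  2  2  2  2  0
So g(12) = 0.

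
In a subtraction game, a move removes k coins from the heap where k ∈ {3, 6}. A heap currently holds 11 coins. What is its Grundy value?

0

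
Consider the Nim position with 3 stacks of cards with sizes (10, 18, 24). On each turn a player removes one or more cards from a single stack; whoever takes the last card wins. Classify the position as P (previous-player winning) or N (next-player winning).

P-position

Compute the nim-sum pairwise:
10 ⊕ 18 = 24
24 ⊕ 24 = 0
The nim-sum is 0, so this is a P-position: the player to move is in a losing position under optimal play.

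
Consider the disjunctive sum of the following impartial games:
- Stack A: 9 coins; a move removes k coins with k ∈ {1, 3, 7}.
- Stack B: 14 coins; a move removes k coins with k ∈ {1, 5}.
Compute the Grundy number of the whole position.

For stack A, compute g(0), g(1), … with moves {1, 3, 7}:
k:     0  1  2  3  4  5  6  7  8  9
g(k):  0  1  0  1  0  1  0  1  0  1
So g(9) = 1.
Build the Grundy sequence for stack B with g(k) = mex{g(k−s) : s ∈ {1, 5}, s ≤ k}:
k:     0  1  2  3  4  5  6  7  8  9 10 11 12 13 14
g(k):  0  1  0  1  0  1  0  1  0  1  0  1  0  1  0
So g(14) = 0.
The value of a disjunctive sum is the nim-sum of the parts.
Combined value = 1 ⊕ 0 = 1.

1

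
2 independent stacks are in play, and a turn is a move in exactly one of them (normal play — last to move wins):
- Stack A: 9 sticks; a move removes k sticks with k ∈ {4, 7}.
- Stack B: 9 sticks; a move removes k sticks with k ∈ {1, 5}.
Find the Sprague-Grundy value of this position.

3

Build the Grundy sequence for stack A with g(k) = mex{g(k−s) : s ∈ {4, 7}, s ≤ k}:
g(0) = mex{} = 0
g(1) = mex{} = 0
g(2) = mex{} = 0
g(3) = mex{} = 0
g(4) = mex{0} = 1
g(5) = mex{0} = 1
g(6) = mex{0} = 1
g(7) = mex{0} = 1
g(8) = mex{0,1} = 2
g(9) = mex{0,1} = 2
So g(9) = 2.
Grundy values for stack B (subtraction set {1, 5}):
g(0) = mex{} = 0
g(1) = mex{0} = 1
g(2) = mex{1} = 0
g(3) = mex{0} = 1
g(4) = mex{1} = 0
g(5) = mex{0} = 1
g(6) = mex{1} = 0
g(7) = mex{0} = 1
g(8) = mex{1} = 0
g(9) = mex{0} = 1
So g(9) = 1.
By the Sprague-Grundy theorem, the Grundy value of a sum of independent games is the XOR of the component values.
Combined value = 2 ⊕ 1 = 3.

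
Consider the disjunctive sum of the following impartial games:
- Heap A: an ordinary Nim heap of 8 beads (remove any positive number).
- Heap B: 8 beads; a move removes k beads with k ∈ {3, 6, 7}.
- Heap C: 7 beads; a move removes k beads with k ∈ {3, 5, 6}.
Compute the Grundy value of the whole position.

8

Heap A is a plain Nim heap of size 8, so its Grundy value is 8.
Build the Grundy sequence for heap B with g(k) = mex{g(k−s) : s ∈ {3, 6, 7}, s ≤ k}:
g(0) = mex{} = 0
g(1) = mex{} = 0
g(2) = mex{} = 0
g(3) = mex{0} = 1
g(4) = mex{0} = 1
g(5) = mex{0} = 1
g(6) = mex{0,1} = 2
g(7) = mex{0,1} = 2
g(8) = mex{0,1} = 2
So g(8) = 2.
Grundy values for heap C (subtraction set {3, 5, 6}):
k:     0  1  2  3  4  5  6  7
g(k):  0  0  0  1  1  1  2  2
So g(7) = 2.
The value of a disjunctive sum is the nim-sum of the parts.
Combined value = 8 ⊕ 2 ⊕ 2 = 8.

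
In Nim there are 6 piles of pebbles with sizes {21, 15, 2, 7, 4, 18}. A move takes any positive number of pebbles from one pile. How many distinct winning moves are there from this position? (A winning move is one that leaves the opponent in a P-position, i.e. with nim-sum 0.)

In binary:
  10101  (21)
  01111  (15)
  00010  (2)
  00111  (7)
  00100  (4)
  10010  (18)
  -----
  01001  (9)
The overall nim-sum is X = 9. A pile of size p has a winning move iff p XOR X < p (reduce it to p XOR X).
  21: 21 XOR 9 = 28 ≥ 21 — no move.
  15: 15 XOR 9 = 6 < 15 — winning move (to 6).
  2: 2 XOR 9 = 11 ≥ 2 — no move.
  7: 7 XOR 9 = 14 ≥ 7 — no move.
  4: 4 XOR 9 = 13 ≥ 4 — no move.
  18: 18 XOR 9 = 27 ≥ 18 — no move.
That gives 1 winning move.

1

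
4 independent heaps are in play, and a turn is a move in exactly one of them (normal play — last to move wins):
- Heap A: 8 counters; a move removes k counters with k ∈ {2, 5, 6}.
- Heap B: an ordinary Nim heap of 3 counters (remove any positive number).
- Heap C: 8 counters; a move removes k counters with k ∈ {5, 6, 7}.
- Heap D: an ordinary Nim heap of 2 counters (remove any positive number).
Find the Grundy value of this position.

Build the Grundy sequence for heap A with g(k) = mex{g(k−s) : s ∈ {2, 5, 6}, s ≤ k}:
k:     0  1  2  3  4  5  6  7  8
g(k):  0  0  1  1  0  2  1  3  0
So g(8) = 0.
Heap B is a plain Nim heap of size 3, so its Grundy value is 3.
Grundy values for heap C (subtraction set {5, 6, 7}):
g(0) = mex{} = 0
g(1) = mex{} = 0
g(2) = mex{} = 0
g(3) = mex{} = 0
g(4) = mex{} = 0
g(5) = mex{0} = 1
g(6) = mex{0} = 1
g(7) = mex{0} = 1
g(8) = mex{0} = 1
So g(8) = 1.
Heap D is a plain Nim heap of size 2, so its Grundy value is 2.
By the Sprague-Grundy theorem, the Grundy value of a sum of independent games is the XOR of the component values.
Combined value = 0 ⊕ 3 ⊕ 1 ⊕ 2 = 0.

0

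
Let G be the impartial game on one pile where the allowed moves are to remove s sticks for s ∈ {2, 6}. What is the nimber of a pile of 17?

0

Grundy values for subtraction set {2, 6}:
k:     0  1  2  3  4  5  6  7  8  9 10 11 12 13 14 15 16 17
g(k):  0  0  1  1  0  0  1  1  0  0  1  1  0  0  1  1  0  0
So g(17) = 0.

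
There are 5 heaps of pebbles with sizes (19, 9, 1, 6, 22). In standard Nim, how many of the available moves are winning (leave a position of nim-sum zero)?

Nim-sum: 19 ^ 9 ^ 1 ^ 6 ^ 22 = 11.
The overall nim-sum is X = 11. A heap of size p has a winning move iff p XOR X < p (reduce it to p XOR X).
  19: 19 XOR 11 = 24 ≥ 19 — no move.
  9: 9 XOR 11 = 2 < 9 — winning move (to 2).
  1: 1 XOR 11 = 10 ≥ 1 — no move.
  6: 6 XOR 11 = 13 ≥ 6 — no move.
  22: 22 XOR 11 = 29 ≥ 22 — no move.
That gives 1 winning move.

1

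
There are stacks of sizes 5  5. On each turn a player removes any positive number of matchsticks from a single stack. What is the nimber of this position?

In binary:
  101  (5)
  101  (5)
  ---
  000  (0)

0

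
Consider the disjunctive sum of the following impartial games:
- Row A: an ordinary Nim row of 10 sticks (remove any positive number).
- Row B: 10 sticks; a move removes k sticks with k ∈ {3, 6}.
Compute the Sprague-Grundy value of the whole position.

10

Row A is a plain Nim row of size 10, so its Grundy value is 10.
Grundy values for row B (subtraction set {3, 6}):
k:     0  1  2  3  4  5  6  7  8  9 10
g(k):  0  0  0  1  1  1  2  2  2  0  0
So g(10) = 0.
The value of a disjunctive sum is the nim-sum of the parts.
Combined value = 10 ⊕ 0 = 10.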